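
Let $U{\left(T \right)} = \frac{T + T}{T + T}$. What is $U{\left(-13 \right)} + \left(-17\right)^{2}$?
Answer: $290$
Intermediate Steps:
$U{\left(T \right)} = 1$ ($U{\left(T \right)} = \frac{2 T}{2 T} = 2 T \frac{1}{2 T} = 1$)
$U{\left(-13 \right)} + \left(-17\right)^{2} = 1 + \left(-17\right)^{2} = 1 + 289 = 290$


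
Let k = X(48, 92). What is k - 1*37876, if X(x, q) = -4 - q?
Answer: -37972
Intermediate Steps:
k = -96 (k = -4 - 1*92 = -4 - 92 = -96)
k - 1*37876 = -96 - 1*37876 = -96 - 37876 = -37972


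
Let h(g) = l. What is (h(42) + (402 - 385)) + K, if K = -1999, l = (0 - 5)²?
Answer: -1957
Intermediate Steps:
l = 25 (l = (-5)² = 25)
h(g) = 25
(h(42) + (402 - 385)) + K = (25 + (402 - 385)) - 1999 = (25 + 17) - 1999 = 42 - 1999 = -1957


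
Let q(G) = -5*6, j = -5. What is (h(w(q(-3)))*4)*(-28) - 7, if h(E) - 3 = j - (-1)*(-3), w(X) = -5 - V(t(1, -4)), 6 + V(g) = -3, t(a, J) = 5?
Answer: 553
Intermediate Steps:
V(g) = -9 (V(g) = -6 - 3 = -9)
q(G) = -30
w(X) = 4 (w(X) = -5 - 1*(-9) = -5 + 9 = 4)
h(E) = -5 (h(E) = 3 + (-5 - (-1)*(-3)) = 3 + (-5 - 1*3) = 3 + (-5 - 3) = 3 - 8 = -5)
(h(w(q(-3)))*4)*(-28) - 7 = -5*4*(-28) - 7 = -20*(-28) - 7 = 560 - 7 = 553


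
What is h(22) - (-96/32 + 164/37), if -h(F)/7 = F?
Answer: -5751/37 ≈ -155.43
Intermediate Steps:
h(F) = -7*F
h(22) - (-96/32 + 164/37) = -7*22 - (-96/32 + 164/37) = -154 - (-96*1/32 + 164*(1/37)) = -154 - (-3 + 164/37) = -154 - 1*53/37 = -154 - 53/37 = -5751/37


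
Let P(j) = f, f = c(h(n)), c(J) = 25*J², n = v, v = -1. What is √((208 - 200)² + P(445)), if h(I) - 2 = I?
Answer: √89 ≈ 9.4340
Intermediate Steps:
n = -1
h(I) = 2 + I
f = 25 (f = 25*(2 - 1)² = 25*1² = 25*1 = 25)
P(j) = 25
√((208 - 200)² + P(445)) = √((208 - 200)² + 25) = √(8² + 25) = √(64 + 25) = √89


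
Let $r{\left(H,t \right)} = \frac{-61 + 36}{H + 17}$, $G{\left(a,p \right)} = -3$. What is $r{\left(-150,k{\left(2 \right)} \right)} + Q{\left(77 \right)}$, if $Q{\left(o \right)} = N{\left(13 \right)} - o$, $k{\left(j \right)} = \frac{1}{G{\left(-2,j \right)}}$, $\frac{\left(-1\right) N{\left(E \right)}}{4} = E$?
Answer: $- \frac{17132}{133} \approx -128.81$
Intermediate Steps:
$N{\left(E \right)} = - 4 E$
$k{\left(j \right)} = - \frac{1}{3}$ ($k{\left(j \right)} = \frac{1}{-3} = - \frac{1}{3}$)
$Q{\left(o \right)} = -52 - o$ ($Q{\left(o \right)} = \left(-4\right) 13 - o = -52 - o$)
$r{\left(H,t \right)} = - \frac{25}{17 + H}$
$r{\left(-150,k{\left(2 \right)} \right)} + Q{\left(77 \right)} = - \frac{25}{17 - 150} - 129 = - \frac{25}{-133} - 129 = \left(-25\right) \left(- \frac{1}{133}\right) - 129 = \frac{25}{133} - 129 = - \frac{17132}{133}$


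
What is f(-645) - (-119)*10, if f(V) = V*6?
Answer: -2680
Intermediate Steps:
f(V) = 6*V
f(-645) - (-119)*10 = 6*(-645) - (-119)*10 = -3870 - 1*(-1190) = -3870 + 1190 = -2680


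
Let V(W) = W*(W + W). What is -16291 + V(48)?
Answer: -11683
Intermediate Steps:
V(W) = 2*W² (V(W) = W*(2*W) = 2*W²)
-16291 + V(48) = -16291 + 2*48² = -16291 + 2*2304 = -16291 + 4608 = -11683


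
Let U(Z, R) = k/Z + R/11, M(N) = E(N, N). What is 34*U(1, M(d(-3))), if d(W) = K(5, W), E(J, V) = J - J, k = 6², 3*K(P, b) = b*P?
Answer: 1224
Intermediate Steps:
K(P, b) = P*b/3 (K(P, b) = (b*P)/3 = (P*b)/3 = P*b/3)
k = 36
E(J, V) = 0
d(W) = 5*W/3 (d(W) = (⅓)*5*W = 5*W/3)
M(N) = 0
U(Z, R) = 36/Z + R/11
34*U(1, M(d(-3))) = 34*(36/1 + (1/11)*0) = 34*(36*1 + 0) = 34*(36 + 0) = 34*36 = 1224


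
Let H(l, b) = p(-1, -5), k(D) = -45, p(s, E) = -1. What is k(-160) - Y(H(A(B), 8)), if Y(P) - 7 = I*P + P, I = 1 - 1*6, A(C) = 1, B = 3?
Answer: -56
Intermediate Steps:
H(l, b) = -1
I = -5 (I = 1 - 6 = -5)
Y(P) = 7 - 4*P (Y(P) = 7 + (-5*P + P) = 7 - 4*P)
k(-160) - Y(H(A(B), 8)) = -45 - (7 - 4*(-1)) = -45 - (7 + 4) = -45 - 1*11 = -45 - 11 = -56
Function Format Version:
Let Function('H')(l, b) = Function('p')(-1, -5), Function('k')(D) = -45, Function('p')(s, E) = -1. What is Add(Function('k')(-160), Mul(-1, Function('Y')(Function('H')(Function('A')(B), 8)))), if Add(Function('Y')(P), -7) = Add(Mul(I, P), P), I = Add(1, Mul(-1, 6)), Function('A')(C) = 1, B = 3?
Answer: -56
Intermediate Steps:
Function('H')(l, b) = -1
I = -5 (I = Add(1, -6) = -5)
Function('Y')(P) = Add(7, Mul(-4, P)) (Function('Y')(P) = Add(7, Add(Mul(-5, P), P)) = Add(7, Mul(-4, P)))
Add(Function('k')(-160), Mul(-1, Function('Y')(Function('H')(Function('A')(B), 8)))) = Add(-45, Mul(-1, Add(7, Mul(-4, -1)))) = Add(-45, Mul(-1, Add(7, 4))) = Add(-45, Mul(-1, 11)) = Add(-45, -11) = -56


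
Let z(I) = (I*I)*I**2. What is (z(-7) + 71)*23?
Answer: 56856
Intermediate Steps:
z(I) = I**4 (z(I) = I**2*I**2 = I**4)
(z(-7) + 71)*23 = ((-7)**4 + 71)*23 = (2401 + 71)*23 = 2472*23 = 56856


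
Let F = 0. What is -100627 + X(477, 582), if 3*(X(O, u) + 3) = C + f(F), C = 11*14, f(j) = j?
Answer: -301736/3 ≈ -1.0058e+5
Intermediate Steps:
C = 154
X(O, u) = 145/3 (X(O, u) = -3 + (154 + 0)/3 = -3 + (1/3)*154 = -3 + 154/3 = 145/3)
-100627 + X(477, 582) = -100627 + 145/3 = -301736/3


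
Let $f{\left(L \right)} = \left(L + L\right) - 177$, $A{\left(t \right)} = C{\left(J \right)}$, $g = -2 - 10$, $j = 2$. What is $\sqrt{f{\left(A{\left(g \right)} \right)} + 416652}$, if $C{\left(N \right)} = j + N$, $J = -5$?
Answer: $\sqrt{416469} \approx 645.34$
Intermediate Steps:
$g = -12$
$C{\left(N \right)} = 2 + N$
$A{\left(t \right)} = -3$ ($A{\left(t \right)} = 2 - 5 = -3$)
$f{\left(L \right)} = -177 + 2 L$ ($f{\left(L \right)} = 2 L - 177 = -177 + 2 L$)
$\sqrt{f{\left(A{\left(g \right)} \right)} + 416652} = \sqrt{\left(-177 + 2 \left(-3\right)\right) + 416652} = \sqrt{\left(-177 - 6\right) + 416652} = \sqrt{-183 + 416652} = \sqrt{416469}$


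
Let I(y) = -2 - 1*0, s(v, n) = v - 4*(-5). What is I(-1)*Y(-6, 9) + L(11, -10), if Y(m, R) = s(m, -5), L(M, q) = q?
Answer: -38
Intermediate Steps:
s(v, n) = 20 + v (s(v, n) = v + 20 = 20 + v)
Y(m, R) = 20 + m
I(y) = -2 (I(y) = -2 + 0 = -2)
I(-1)*Y(-6, 9) + L(11, -10) = -2*(20 - 6) - 10 = -2*14 - 10 = -28 - 10 = -38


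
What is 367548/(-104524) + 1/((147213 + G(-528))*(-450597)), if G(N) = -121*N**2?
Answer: -28379194155521342/8070529263964893 ≈ -3.5164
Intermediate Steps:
367548/(-104524) + 1/((147213 + G(-528))*(-450597)) = 367548/(-104524) + 1/((147213 - 121*(-528)**2)*(-450597)) = 367548*(-1/104524) - 1/450597/(147213 - 121*278784) = -91887/26131 - 1/450597/(147213 - 33732864) = -91887/26131 - 1/450597/(-33585651) = -91887/26131 - 1/33585651*(-1/450597) = -91887/26131 + 1/15133593583647 = -28379194155521342/8070529263964893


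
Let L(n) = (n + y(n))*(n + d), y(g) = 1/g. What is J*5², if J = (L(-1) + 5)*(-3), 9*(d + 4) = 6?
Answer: -1025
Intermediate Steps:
d = -10/3 (d = -4 + (⅑)*6 = -4 + ⅔ = -10/3 ≈ -3.3333)
L(n) = (-10/3 + n)*(n + 1/n) (L(n) = (n + 1/n)*(n - 10/3) = (n + 1/n)*(-10/3 + n) = (-10/3 + n)*(n + 1/n))
J = -41 (J = ((1 + (-1)² - 10/3*(-1) - 10/3/(-1)) + 5)*(-3) = ((1 + 1 + 10/3 - 10/3*(-1)) + 5)*(-3) = ((1 + 1 + 10/3 + 10/3) + 5)*(-3) = (26/3 + 5)*(-3) = (41/3)*(-3) = -41)
J*5² = -41*5² = -41*25 = -1025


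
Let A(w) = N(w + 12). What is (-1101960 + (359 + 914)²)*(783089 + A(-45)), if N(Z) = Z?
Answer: 406068566864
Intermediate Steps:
A(w) = 12 + w (A(w) = w + 12 = 12 + w)
(-1101960 + (359 + 914)²)*(783089 + A(-45)) = (-1101960 + (359 + 914)²)*(783089 + (12 - 45)) = (-1101960 + 1273²)*(783089 - 33) = (-1101960 + 1620529)*783056 = 518569*783056 = 406068566864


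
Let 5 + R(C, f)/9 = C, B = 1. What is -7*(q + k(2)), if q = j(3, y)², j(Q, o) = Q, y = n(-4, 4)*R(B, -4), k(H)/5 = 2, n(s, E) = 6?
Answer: -133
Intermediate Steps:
R(C, f) = -45 + 9*C
k(H) = 10 (k(H) = 5*2 = 10)
y = -216 (y = 6*(-45 + 9*1) = 6*(-45 + 9) = 6*(-36) = -216)
q = 9 (q = 3² = 9)
-7*(q + k(2)) = -7*(9 + 10) = -7*19 = -133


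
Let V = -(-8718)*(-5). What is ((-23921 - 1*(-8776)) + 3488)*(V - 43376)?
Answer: 1013762662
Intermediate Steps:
V = -43590 (V = -2906*15 = -43590)
((-23921 - 1*(-8776)) + 3488)*(V - 43376) = ((-23921 - 1*(-8776)) + 3488)*(-43590 - 43376) = ((-23921 + 8776) + 3488)*(-86966) = (-15145 + 3488)*(-86966) = -11657*(-86966) = 1013762662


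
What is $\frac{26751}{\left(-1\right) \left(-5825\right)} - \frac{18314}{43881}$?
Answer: $\frac{1067181581}{255606825} \approx 4.1751$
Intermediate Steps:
$\frac{26751}{\left(-1\right) \left(-5825\right)} - \frac{18314}{43881} = \frac{26751}{5825} - \frac{18314}{43881} = \frac{1067181581}{255606825}$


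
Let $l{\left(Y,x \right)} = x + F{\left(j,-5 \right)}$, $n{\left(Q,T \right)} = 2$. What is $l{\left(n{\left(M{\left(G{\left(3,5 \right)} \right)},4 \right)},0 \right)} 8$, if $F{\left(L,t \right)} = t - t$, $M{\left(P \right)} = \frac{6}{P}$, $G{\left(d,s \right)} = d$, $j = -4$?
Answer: $0$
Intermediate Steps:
$F{\left(L,t \right)} = 0$
$l{\left(Y,x \right)} = x$ ($l{\left(Y,x \right)} = x + 0 = x$)
$l{\left(n{\left(M{\left(G{\left(3,5 \right)} \right)},4 \right)},0 \right)} 8 = 0 \cdot 8 = 0$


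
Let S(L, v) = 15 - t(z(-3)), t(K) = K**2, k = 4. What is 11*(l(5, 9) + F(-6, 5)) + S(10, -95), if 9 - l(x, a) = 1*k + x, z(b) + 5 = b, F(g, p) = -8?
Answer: -137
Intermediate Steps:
z(b) = -5 + b
l(x, a) = 5 - x (l(x, a) = 9 - (1*4 + x) = 9 - (4 + x) = 9 + (-4 - x) = 5 - x)
S(L, v) = -49 (S(L, v) = 15 - (-5 - 3)**2 = 15 - 1*(-8)**2 = 15 - 1*64 = 15 - 64 = -49)
11*(l(5, 9) + F(-6, 5)) + S(10, -95) = 11*((5 - 1*5) - 8) - 49 = 11*((5 - 5) - 8) - 49 = 11*(0 - 8) - 49 = 11*(-8) - 49 = -88 - 49 = -137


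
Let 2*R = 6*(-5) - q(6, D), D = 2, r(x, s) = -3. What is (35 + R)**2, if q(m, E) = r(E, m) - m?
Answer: 2401/4 ≈ 600.25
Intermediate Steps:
q(m, E) = -3 - m
R = -21/2 (R = (6*(-5) - (-3 - 1*6))/2 = (-30 - (-3 - 6))/2 = (-30 - 1*(-9))/2 = (-30 + 9)/2 = (1/2)*(-21) = -21/2 ≈ -10.500)
(35 + R)**2 = (35 - 21/2)**2 = (49/2)**2 = 2401/4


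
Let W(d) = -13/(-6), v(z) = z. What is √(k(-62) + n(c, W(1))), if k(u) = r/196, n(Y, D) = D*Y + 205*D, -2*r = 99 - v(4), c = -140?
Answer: √992010/84 ≈ 11.857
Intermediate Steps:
W(d) = 13/6 (W(d) = -13*(-⅙) = 13/6)
r = -95/2 (r = -(99 - 1*4)/2 = -(99 - 4)/2 = -½*95 = -95/2 ≈ -47.500)
n(Y, D) = 205*D + D*Y
k(u) = -95/392 (k(u) = -95/2/196 = -95/2*1/196 = -95/392)
√(k(-62) + n(c, W(1))) = √(-95/392 + 13*(205 - 140)/6) = √(-95/392 + (13/6)*65) = √(-95/392 + 845/6) = √(165335/1176) = √992010/84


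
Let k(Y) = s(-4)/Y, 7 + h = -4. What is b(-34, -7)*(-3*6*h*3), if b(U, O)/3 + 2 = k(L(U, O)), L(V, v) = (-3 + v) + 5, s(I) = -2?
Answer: -14256/5 ≈ -2851.2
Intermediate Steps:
h = -11 (h = -7 - 4 = -11)
L(V, v) = 2 + v
k(Y) = -2/Y
b(U, O) = -6 - 6/(2 + O) (b(U, O) = -6 + 3*(-2/(2 + O)) = -6 - 6/(2 + O))
b(-34, -7)*(-3*6*h*3) = (6*(-3 - 1*(-7))/(2 - 7))*(-3*6*(-11)*3) = (6*(-3 + 7)/(-5))*(-(-198)*3) = (6*(-⅕)*4)*(-3*(-198)) = -24/5*594 = -14256/5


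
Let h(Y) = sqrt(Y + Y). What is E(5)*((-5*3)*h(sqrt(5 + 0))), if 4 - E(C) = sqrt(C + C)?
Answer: 15*sqrt(2)*5**(1/4)*(-4 + sqrt(10)) ≈ -26.574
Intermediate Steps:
h(Y) = sqrt(2)*sqrt(Y) (h(Y) = sqrt(2*Y) = sqrt(2)*sqrt(Y))
E(C) = 4 - sqrt(2)*sqrt(C) (E(C) = 4 - sqrt(C + C) = 4 - sqrt(2*C) = 4 - sqrt(2)*sqrt(C))
E(5)*((-5*3)*h(sqrt(5 + 0))) = (4 - sqrt(2)*sqrt(5))*((-5*3)*(sqrt(2)*sqrt(sqrt(5 + 0)))) = (4 - sqrt(10))*(-15*sqrt(2)*sqrt(sqrt(5))) = (4 - sqrt(10))*(-15*sqrt(2)*5**(1/4)) = -15*sqrt(2)*5**(1/4)*(4 - sqrt(10))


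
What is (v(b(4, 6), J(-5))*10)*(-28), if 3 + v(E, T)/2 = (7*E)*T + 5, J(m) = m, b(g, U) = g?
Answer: 77280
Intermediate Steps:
v(E, T) = 4 + 14*E*T (v(E, T) = -6 + 2*((7*E)*T + 5) = -6 + 2*(7*E*T + 5) = -6 + 2*(5 + 7*E*T) = -6 + (10 + 14*E*T) = 4 + 14*E*T)
(v(b(4, 6), J(-5))*10)*(-28) = ((4 + 14*4*(-5))*10)*(-28) = ((4 - 280)*10)*(-28) = -276*10*(-28) = -2760*(-28) = 77280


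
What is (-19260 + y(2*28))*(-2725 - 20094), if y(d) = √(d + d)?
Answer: 439493940 - 91276*√7 ≈ 4.3925e+8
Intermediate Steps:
y(d) = √2*√d (y(d) = √(2*d) = √2*√d)
(-19260 + y(2*28))*(-2725 - 20094) = (-19260 + √2*√(2*28))*(-2725 - 20094) = (-19260 + √2*√56)*(-22819) = (-19260 + √2*(2*√14))*(-22819) = (-19260 + 4*√7)*(-22819) = 439493940 - 91276*√7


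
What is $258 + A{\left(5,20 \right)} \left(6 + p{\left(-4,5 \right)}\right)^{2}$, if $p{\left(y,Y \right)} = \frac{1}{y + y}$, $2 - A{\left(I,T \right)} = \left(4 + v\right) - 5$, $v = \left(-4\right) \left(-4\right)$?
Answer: $- \frac{12205}{64} \approx -190.7$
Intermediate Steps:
$v = 16$
$A{\left(I,T \right)} = -13$ ($A{\left(I,T \right)} = 2 - \left(\left(4 + 16\right) - 5\right) = 2 - \left(20 - 5\right) = 2 - 15 = -13$)
$p{\left(y,Y \right)} = \frac{1}{2 y}$
$258 + A{\left(5,20 \right)} \left(6 + p{\left(-4,5 \right)}\right)^{2} = 258 - 13 \left(6 + \frac{1}{2 \left(-4\right)}\right)^{2} = 258 - 13 \left(6 + \frac{1}{2} \left(- \frac{1}{4}\right)\right)^{2} = 258 - 13 \left(6 - \frac{1}{8}\right)^{2} = 258 - 13 \left(\frac{47}{8}\right)^{2} = 258 - \frac{28717}{64} = - \frac{12205}{64}$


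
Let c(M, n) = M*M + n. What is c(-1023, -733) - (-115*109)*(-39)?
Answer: 556931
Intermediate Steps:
c(M, n) = n + M**2 (c(M, n) = M**2 + n = n + M**2)
c(-1023, -733) - (-115*109)*(-39) = (-733 + (-1023)**2) - (-115*109)*(-39) = (-733 + 1046529) - (-12535)*(-39) = 1045796 - 1*488865 = 1045796 - 488865 = 556931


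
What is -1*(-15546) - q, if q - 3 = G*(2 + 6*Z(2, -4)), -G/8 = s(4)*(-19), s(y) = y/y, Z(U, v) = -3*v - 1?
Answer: 5207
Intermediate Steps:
Z(U, v) = -1 - 3*v
s(y) = 1
G = 152 (G = -8*(-19) = 152)
q = 10339 (q = 3 + 152*(2 + 6*(-1 - 3*(-4))) = 3 + 152*(2 + 6*(-1 + 12)) = 3 + 152*(2 + 6*11) = 3 + 152*(2 + 66) = 3 + 152*68 = 3 + 10336 = 10339)
-1*(-15546) - q = -1*(-15546) - 1*10339 = 15546 - 10339 = 5207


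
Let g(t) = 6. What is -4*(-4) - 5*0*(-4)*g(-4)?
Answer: 16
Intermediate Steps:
-4*(-4) - 5*0*(-4)*g(-4) = -4*(-4) - 5*0*(-4)*6 = 16 - 0*6 = 16 - 5*0 = 16 + 0 = 16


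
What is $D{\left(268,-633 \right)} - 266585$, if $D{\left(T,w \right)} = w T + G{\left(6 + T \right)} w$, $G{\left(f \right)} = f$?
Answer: $-609671$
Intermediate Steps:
$D{\left(T,w \right)} = T w + w \left(6 + T\right)$ ($D{\left(T,w \right)} = w T + \left(6 + T\right) w = T w + w \left(6 + T\right)$)
$D{\left(268,-633 \right)} - 266585 = 2 \left(-633\right) \left(3 + 268\right) - 266585 = 2 \left(-633\right) 271 - 266585 = -343086 - 266585 = -609671$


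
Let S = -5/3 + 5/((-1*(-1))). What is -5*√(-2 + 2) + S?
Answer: 10/3 ≈ 3.3333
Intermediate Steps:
S = 10/3 (S = -5*⅓ + 5/1 = -5/3 + 5*1 = -5/3 + 5 = 10/3 ≈ 3.3333)
-5*√(-2 + 2) + S = -5*√(-2 + 2) + 10/3 = -5*√0 + 10/3 = -5*0 + 10/3 = 0 + 10/3 = 10/3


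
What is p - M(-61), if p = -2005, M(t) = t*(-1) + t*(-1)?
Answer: -2127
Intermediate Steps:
M(t) = -2*t (M(t) = -t - t = -2*t)
p - M(-61) = -2005 - (-2)*(-61) = -2005 - 1*122 = -2005 - 122 = -2127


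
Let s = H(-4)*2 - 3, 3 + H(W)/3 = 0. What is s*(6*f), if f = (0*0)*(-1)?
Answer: 0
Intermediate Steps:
H(W) = -9 (H(W) = -9 + 3*0 = -9 + 0 = -9)
f = 0 (f = 0*(-1) = 0)
s = -21 (s = -9*2 - 3 = -18 - 3 = -21)
s*(6*f) = -126*0 = -21*0 = 0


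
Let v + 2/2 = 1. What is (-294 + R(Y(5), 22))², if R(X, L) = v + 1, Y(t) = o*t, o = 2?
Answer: 85849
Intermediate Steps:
Y(t) = 2*t
v = 0 (v = -1 + 1 = 0)
R(X, L) = 1 (R(X, L) = 0 + 1 = 1)
(-294 + R(Y(5), 22))² = (-294 + 1)² = (-293)² = 85849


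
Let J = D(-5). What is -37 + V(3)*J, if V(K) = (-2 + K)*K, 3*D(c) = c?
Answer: -42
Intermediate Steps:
D(c) = c/3
J = -5/3 (J = (⅓)*(-5) = -5/3 ≈ -1.6667)
V(K) = K*(-2 + K)
-37 + V(3)*J = -37 + (3*(-2 + 3))*(-5/3) = -37 + (3*1)*(-5/3) = -37 + 3*(-5/3) = -37 - 5 = -42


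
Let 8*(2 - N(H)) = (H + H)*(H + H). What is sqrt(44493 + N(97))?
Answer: sqrt(159162)/2 ≈ 199.48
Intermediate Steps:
N(H) = 2 - H**2/2 (N(H) = 2 - (H + H)*(H + H)/8 = 2 - 2*H*2*H/8 = 2 - H**2/2)
sqrt(44493 + N(97)) = sqrt(44493 + (2 - 1/2*97**2)) = sqrt(44493 + (2 - 1/2*9409)) = sqrt(44493 + (2 - 9409/2)) = sqrt(44493 - 9405/2) = sqrt(79581/2) = sqrt(159162)/2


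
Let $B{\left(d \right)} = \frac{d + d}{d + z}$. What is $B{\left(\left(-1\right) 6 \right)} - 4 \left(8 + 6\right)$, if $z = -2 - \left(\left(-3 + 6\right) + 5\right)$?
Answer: $- \frac{221}{4} \approx -55.25$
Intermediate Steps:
$z = -10$ ($z = -2 - \left(3 + 5\right) = -2 - 8 = -10$)
$B{\left(d \right)} = \frac{2 d}{-10 + d}$ ($B{\left(d \right)} = \frac{d + d}{d - 10} = \frac{2 d}{-10 + d}$)
$B{\left(\left(-1\right) 6 \right)} - 4 \left(8 + 6\right) = \frac{2 \left(\left(-1\right) 6\right)}{-10 - 6} - 4 \left(8 + 6\right) = 2 \left(-6\right) \frac{1}{-10 - 6} - 56 = 2 \left(-6\right) \frac{1}{-16} - 56 = 2 \left(-6\right) \left(- \frac{1}{16}\right) - 56 = \frac{3}{4} - 56 = - \frac{221}{4}$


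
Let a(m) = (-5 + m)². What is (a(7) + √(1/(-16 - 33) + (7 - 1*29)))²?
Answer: (28 + I*√1079)²/49 ≈ -6.0204 + 37.541*I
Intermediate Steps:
(a(7) + √(1/(-16 - 33) + (7 - 1*29)))² = ((-5 + 7)² + √(1/(-16 - 33) + (7 - 1*29)))² = (2² + √(1/(-49) + (7 - 29)))² = (4 + √(-1/49 - 22))² = (4 + √(-1079/49))² = (4 + I*√1079/7)²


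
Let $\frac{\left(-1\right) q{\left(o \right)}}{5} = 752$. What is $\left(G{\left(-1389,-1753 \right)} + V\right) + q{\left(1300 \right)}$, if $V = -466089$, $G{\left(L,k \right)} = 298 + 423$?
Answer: $-469128$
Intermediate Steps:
$G{\left(L,k \right)} = 721$
$q{\left(o \right)} = -3760$ ($q{\left(o \right)} = \left(-5\right) 752 = -3760$)
$\left(G{\left(-1389,-1753 \right)} + V\right) + q{\left(1300 \right)} = \left(721 - 466089\right) - 3760 = -465368 - 3760 = -469128$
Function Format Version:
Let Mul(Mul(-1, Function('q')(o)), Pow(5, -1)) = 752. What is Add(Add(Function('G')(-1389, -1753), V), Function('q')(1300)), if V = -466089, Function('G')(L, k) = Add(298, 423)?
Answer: -469128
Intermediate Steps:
Function('G')(L, k) = 721
Function('q')(o) = -3760 (Function('q')(o) = Mul(-5, 752) = -3760)
Add(Add(Function('G')(-1389, -1753), V), Function('q')(1300)) = Add(Add(721, -466089), -3760) = Add(-465368, -3760) = -469128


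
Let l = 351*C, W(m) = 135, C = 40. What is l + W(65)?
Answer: 14175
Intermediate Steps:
l = 14040 (l = 351*40 = 14040)
l + W(65) = 14040 + 135 = 14175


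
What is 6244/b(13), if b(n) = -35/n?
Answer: -11596/5 ≈ -2319.2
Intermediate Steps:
6244/b(13) = 6244/((-35/13)) = 6244/((-35*1/13)) = 6244/(-35/13) = 6244*(-13/35) = -11596/5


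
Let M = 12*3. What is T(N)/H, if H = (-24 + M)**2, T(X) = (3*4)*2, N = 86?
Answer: 1/6 ≈ 0.16667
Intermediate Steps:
M = 36
T(X) = 24 (T(X) = 12*2 = 24)
H = 144 (H = (-24 + 36)**2 = 12**2 = 144)
T(N)/H = 24/144 = 24*(1/144) = 1/6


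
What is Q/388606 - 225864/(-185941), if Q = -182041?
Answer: 53923220003/72257788246 ≈ 0.74626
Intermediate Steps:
Q/388606 - 225864/(-185941) = -182041/388606 - 225864/(-185941) = -182041*1/388606 - 225864*(-1/185941) = -182041/388606 + 225864/185941 = 53923220003/72257788246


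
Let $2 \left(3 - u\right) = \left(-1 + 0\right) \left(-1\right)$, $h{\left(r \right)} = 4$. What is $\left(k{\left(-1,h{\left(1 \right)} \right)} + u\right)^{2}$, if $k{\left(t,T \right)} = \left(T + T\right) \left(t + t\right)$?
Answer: $\frac{729}{4} \approx 182.25$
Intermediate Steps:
$k{\left(t,T \right)} = 4 T t$ ($k{\left(t,T \right)} = 2 T 2 t = 4 T t$)
$u = \frac{5}{2}$ ($u = 3 - \frac{\left(-1 + 0\right) \left(-1\right)}{2} = 3 - \frac{\left(-1\right) \left(-1\right)}{2} = 3 - \frac{1}{2} = \frac{5}{2} \approx 2.5$)
$\left(k{\left(-1,h{\left(1 \right)} \right)} + u\right)^{2} = \left(4 \cdot 4 \left(-1\right) + \frac{5}{2}\right)^{2} = \left(-16 + \frac{5}{2}\right)^{2} = \left(- \frac{27}{2}\right)^{2} = \frac{729}{4}$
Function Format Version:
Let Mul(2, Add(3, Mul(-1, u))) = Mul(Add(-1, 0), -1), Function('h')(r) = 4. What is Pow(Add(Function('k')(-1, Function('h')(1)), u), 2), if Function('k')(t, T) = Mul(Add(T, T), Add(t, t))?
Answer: Rational(729, 4) ≈ 182.25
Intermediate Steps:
Function('k')(t, T) = Mul(4, T, t) (Function('k')(t, T) = Mul(Mul(2, T), Mul(2, t)) = Mul(4, T, t))
u = Rational(5, 2) (u = Add(3, Mul(Rational(-1, 2), Mul(Add(-1, 0), -1))) = Add(3, Mul(Rational(-1, 2), Mul(-1, -1))) = Add(3, Mul(Rational(-1, 2), 1)) = Add(3, Rational(-1, 2)) = Rational(5, 2) ≈ 2.5000)
Pow(Add(Function('k')(-1, Function('h')(1)), u), 2) = Pow(Add(Mul(4, 4, -1), Rational(5, 2)), 2) = Pow(Add(-16, Rational(5, 2)), 2) = Pow(Rational(-27, 2), 2) = Rational(729, 4)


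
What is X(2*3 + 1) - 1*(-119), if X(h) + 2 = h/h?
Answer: 118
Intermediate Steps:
X(h) = -1 (X(h) = -2 + h/h = -2 + 1 = -1)
X(2*3 + 1) - 1*(-119) = -1 - 1*(-119) = -1 + 119 = 118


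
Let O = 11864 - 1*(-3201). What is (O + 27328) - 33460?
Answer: 8933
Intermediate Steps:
O = 15065 (O = 11864 + 3201 = 15065)
(O + 27328) - 33460 = (15065 + 27328) - 33460 = 42393 - 33460 = 8933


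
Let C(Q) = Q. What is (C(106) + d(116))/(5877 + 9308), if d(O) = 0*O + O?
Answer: 222/15185 ≈ 0.014620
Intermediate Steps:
d(O) = O (d(O) = 0 + O = O)
(C(106) + d(116))/(5877 + 9308) = (106 + 116)/(5877 + 9308) = 222/15185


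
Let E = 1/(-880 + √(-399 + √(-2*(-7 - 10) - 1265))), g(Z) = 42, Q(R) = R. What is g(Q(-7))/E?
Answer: -36960 + 42*√(-399 + I*√1231) ≈ -36923.0 + 839.76*I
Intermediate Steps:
E = 1/(-880 + √(-399 + I*√1231)) (E = 1/(-880 + √(-399 + √(-2*(-17) - 1265))) = 1/(-880 + √(-399 + √(34 - 1265))) = 1/(-880 + √(-399 + √(-1231))) = 1/(-880 + √(-399 + I*√1231)) ≈ -0.0011369 - 2.586e-5*I)
g(Q(-7))/E = 42/((-1/(880 - √(-399 + I*√1231)))) = 42*(-880 + √(-399 + I*√1231)) = -36960 + 42*√(-399 + I*√1231)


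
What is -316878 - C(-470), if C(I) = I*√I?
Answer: -316878 + 470*I*√470 ≈ -3.1688e+5 + 10189.0*I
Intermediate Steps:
C(I) = I^(3/2)
-316878 - C(-470) = -316878 - (-470)^(3/2) = -316878 - (-470)*I*√470 = -316878 + 470*I*√470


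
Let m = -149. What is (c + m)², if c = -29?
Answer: 31684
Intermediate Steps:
(c + m)² = (-29 - 149)² = (-178)² = 31684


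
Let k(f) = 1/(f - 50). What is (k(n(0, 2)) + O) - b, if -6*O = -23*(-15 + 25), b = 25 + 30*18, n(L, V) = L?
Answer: -79003/150 ≈ -526.69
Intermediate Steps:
b = 565 (b = 25 + 540 = 565)
k(f) = 1/(-50 + f)
O = 115/3 (O = -(-23)*(-15 + 25)/6 = -(-23)*10/6 = -⅙*(-230) = 115/3 ≈ 38.333)
(k(n(0, 2)) + O) - b = (1/(-50 + 0) + 115/3) - 1*565 = (1/(-50) + 115/3) - 565 = (-1/50 + 115/3) - 565 = 5747/150 - 565 = -79003/150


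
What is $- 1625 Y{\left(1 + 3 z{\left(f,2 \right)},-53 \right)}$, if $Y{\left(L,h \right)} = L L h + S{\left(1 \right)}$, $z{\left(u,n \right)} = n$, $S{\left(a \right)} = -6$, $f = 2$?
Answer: $4229875$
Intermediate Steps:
$Y{\left(L,h \right)} = -6 + h L^{2}$ ($Y{\left(L,h \right)} = L L h - 6 = L^{2} h - 6 = h L^{2} - 6 = -6 + h L^{2}$)
$- 1625 Y{\left(1 + 3 z{\left(f,2 \right)},-53 \right)} = - 1625 \left(-6 - 53 \left(1 + 3 \cdot 2\right)^{2}\right) = - 1625 \left(-6 - 53 \left(1 + 6\right)^{2}\right) = - 1625 \left(-6 - 53 \cdot 7^{2}\right) = - 1625 \left(-6 - 2597\right) = \left(-1625\right) \left(-2603\right) = 4229875$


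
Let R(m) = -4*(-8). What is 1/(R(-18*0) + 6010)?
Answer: 1/6042 ≈ 0.00016551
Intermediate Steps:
R(m) = 32
1/(R(-18*0) + 6010) = 1/(32 + 6010) = 1/6042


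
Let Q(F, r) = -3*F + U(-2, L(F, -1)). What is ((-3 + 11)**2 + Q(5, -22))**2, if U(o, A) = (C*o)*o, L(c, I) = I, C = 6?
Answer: 5329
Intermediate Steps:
U(o, A) = 6*o**2 (U(o, A) = (6*o)*o = 6*o**2)
Q(F, r) = 24 - 3*F (Q(F, r) = -3*F + 6*(-2)**2 = -3*F + 6*4 = -3*F + 24 = 24 - 3*F)
((-3 + 11)**2 + Q(5, -22))**2 = ((-3 + 11)**2 + (24 - 3*5))**2 = (8**2 + (24 - 15))**2 = (64 + 9)**2 = 73**2 = 5329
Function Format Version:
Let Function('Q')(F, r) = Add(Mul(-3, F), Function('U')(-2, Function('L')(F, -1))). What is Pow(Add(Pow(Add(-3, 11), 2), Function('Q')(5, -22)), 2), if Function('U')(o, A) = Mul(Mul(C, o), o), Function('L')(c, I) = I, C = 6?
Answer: 5329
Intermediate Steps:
Function('U')(o, A) = Mul(6, Pow(o, 2)) (Function('U')(o, A) = Mul(Mul(6, o), o) = Mul(6, Pow(o, 2)))
Function('Q')(F, r) = Add(24, Mul(-3, F)) (Function('Q')(F, r) = Add(Mul(-3, F), Mul(6, Pow(-2, 2))) = Add(Mul(-3, F), Mul(6, 4)) = Add(Mul(-3, F), 24) = Add(24, Mul(-3, F)))
Pow(Add(Pow(Add(-3, 11), 2), Function('Q')(5, -22)), 2) = Pow(Add(Pow(Add(-3, 11), 2), Add(24, Mul(-3, 5))), 2) = Pow(Add(Pow(8, 2), Add(24, -15)), 2) = Pow(Add(64, 9), 2) = Pow(73, 2) = 5329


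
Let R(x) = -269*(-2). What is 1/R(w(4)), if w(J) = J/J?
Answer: 1/538 ≈ 0.0018587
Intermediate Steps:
w(J) = 1
R(x) = 538
1/R(w(4)) = 1/538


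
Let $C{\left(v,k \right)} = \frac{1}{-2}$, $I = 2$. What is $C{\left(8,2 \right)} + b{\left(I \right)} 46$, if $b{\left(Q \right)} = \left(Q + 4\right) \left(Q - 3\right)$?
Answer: $- \frac{553}{2} \approx -276.5$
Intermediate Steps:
$C{\left(v,k \right)} = - \frac{1}{2}$
$b{\left(Q \right)} = \left(-3 + Q\right) \left(4 + Q\right)$ ($b{\left(Q \right)} = \left(4 + Q\right) \left(-3 + Q\right) = \left(-3 + Q\right) \left(4 + Q\right)$)
$C{\left(8,2 \right)} + b{\left(I \right)} 46 = - \frac{1}{2} + \left(-12 + 2 + 2^{2}\right) 46 = - \frac{1}{2} + \left(-12 + 2 + 4\right) 46 = - \frac{1}{2} - 276 = - \frac{553}{2}$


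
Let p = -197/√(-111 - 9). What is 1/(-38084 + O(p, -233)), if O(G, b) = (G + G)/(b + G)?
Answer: -41597166243/1584185986556966 + 45901*I*√30/2376278979835449 ≈ -2.6258e-5 + 1.058e-10*I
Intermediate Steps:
p = 197*I*√30/60 (p = -197*(-I*√30/60) = -(-197)*I*√30/60 = 197*I*√30/60 ≈ 17.984*I)
O(G, b) = 2*G/(G + b) (O(G, b) = (2*G)/(G + b) = 2*G/(G + b))
1/(-38084 + O(p, -233)) = 1/(-38084 + 2*(197*I*√30/60)/(197*I*√30/60 - 233)) = 1/(-38084 + 2*(197*I*√30/60)/(-233 + 197*I*√30/60)) = 1/(-38084 + 197*I*√30/(30*(-233 + 197*I*√30/60)))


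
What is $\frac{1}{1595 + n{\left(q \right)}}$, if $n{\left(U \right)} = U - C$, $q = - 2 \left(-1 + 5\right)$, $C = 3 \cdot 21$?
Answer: $\frac{1}{1524} \approx 0.00065617$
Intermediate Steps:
$C = 63$
$q = -8$ ($q = \left(-2\right) 4 = -8$)
$n{\left(U \right)} = -63 + U$ ($n{\left(U \right)} = U - 63 = -63 + U$)
$\frac{1}{1595 + n{\left(q \right)}} = \frac{1}{1595 - 71} = \frac{1}{1524}$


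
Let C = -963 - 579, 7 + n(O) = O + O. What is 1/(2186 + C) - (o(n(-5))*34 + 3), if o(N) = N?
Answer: 370301/644 ≈ 575.00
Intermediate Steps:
n(O) = -7 + 2*O (n(O) = -7 + (O + O) = -7 + 2*O)
C = -1542
1/(2186 + C) - (o(n(-5))*34 + 3) = 1/(2186 - 1542) - ((-7 + 2*(-5))*34 + 3) = 1/644 - ((-7 - 10)*34 + 3) = 1/644 - (-17*34 + 3) = 1/644 - (-578 + 3) = 1/644 - 1*(-575) = 1/644 + 575 = 370301/644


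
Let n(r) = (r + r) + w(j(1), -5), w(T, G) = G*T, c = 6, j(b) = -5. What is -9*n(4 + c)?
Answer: -405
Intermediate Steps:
n(r) = 25 + 2*r (n(r) = (r + r) - 5*(-5) = 2*r + 25 = 25 + 2*r)
-9*n(4 + c) = -9*(25 + 2*(4 + 6)) = -9*(25 + 2*10) = -9*(25 + 20) = -9*45 = -405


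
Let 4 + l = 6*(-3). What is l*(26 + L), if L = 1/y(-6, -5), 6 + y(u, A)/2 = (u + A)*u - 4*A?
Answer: -45771/80 ≈ -572.14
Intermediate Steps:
l = -22 (l = -4 + 6*(-3) = -4 - 18 = -22)
y(u, A) = -12 - 8*A + 2*u*(A + u) (y(u, A) = -12 + 2*((u + A)*u - 4*A) = -12 + 2*((A + u)*u - 4*A) = -12 + 2*(u*(A + u) - 4*A) = -12 + 2*(-4*A + u*(A + u)) = -12 + (-8*A + 2*u*(A + u)) = -12 - 8*A + 2*u*(A + u))
L = 1/160 (L = 1/(-12 - 8*(-5) + 2*(-6)² + 2*(-5)*(-6)) = 1/(-12 + 40 + 2*36 + 60) = 1/(-12 + 40 + 72 + 60) = 1/160 ≈ 0.0062500)
l*(26 + L) = -22*(26 + 1/160) = -22*4161/160 = -45771/80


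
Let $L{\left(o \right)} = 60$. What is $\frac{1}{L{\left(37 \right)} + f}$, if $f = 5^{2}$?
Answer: $\frac{1}{85} \approx 0.011765$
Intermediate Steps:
$f = 25$
$\frac{1}{L{\left(37 \right)} + f} = \frac{1}{60 + 25} = \frac{1}{85}$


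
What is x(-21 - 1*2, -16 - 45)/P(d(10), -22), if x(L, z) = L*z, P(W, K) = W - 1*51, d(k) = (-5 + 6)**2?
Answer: -1403/50 ≈ -28.060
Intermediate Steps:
d(k) = 1 (d(k) = 1**2 = 1)
P(W, K) = -51 + W (P(W, K) = W - 51 = -51 + W)
x(-21 - 1*2, -16 - 45)/P(d(10), -22) = ((-21 - 1*2)*(-16 - 45))/(-51 + 1) = ((-21 - 2)*(-61))/(-50) = -23*(-61)*(-1/50) = 1403*(-1/50) = -1403/50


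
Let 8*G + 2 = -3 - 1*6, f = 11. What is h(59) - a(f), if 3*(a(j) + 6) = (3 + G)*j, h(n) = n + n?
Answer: 2833/24 ≈ 118.04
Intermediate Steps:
h(n) = 2*n
G = -11/8 (G = -1/4 + (-3 - 1*6)/8 = -1/4 + (-3 - 6)/8 = -1/4 + (1/8)*(-9) = -1/4 - 9/8 = -11/8 ≈ -1.3750)
a(j) = -6 + 13*j/24 (a(j) = -6 + ((3 - 11/8)*j)/3 = -6 + (13*j/8)/3 = -6 + 13*j/24)
h(59) - a(f) = 2*59 - (-6 + (13/24)*11) = 118 - (-6 + 143/24) = 118 - 1*(-1/24) = 118 + 1/24 = 2833/24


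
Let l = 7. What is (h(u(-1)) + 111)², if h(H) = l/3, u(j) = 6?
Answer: 115600/9 ≈ 12844.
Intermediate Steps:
h(H) = 7/3
(h(u(-1)) + 111)² = (7/3 + 111)² = (340/3)² = 115600/9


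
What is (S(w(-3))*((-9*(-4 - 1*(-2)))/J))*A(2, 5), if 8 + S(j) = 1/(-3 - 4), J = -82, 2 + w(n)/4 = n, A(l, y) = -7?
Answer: -513/41 ≈ -12.512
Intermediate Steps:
w(n) = -8 + 4*n
S(j) = -57/7 (S(j) = -8 + 1/(-3 - 4) = -8 + 1/(-7) = -8 - ⅐ = -57/7)
(S(w(-3))*((-9*(-4 - 1*(-2)))/J))*A(2, 5) = -57*(-9*(-4 - 1*(-2)))/(7*(-82))*(-7) = -57*(-9*(-4 + 2))*(-1)/(7*82)*(-7) = -57*(-9*(-2))*(-1)/(7*82)*(-7) = -1026*(-1)/(7*82)*(-7) = -57/7*(-9/41)*(-7) = (513/287)*(-7) = -513/41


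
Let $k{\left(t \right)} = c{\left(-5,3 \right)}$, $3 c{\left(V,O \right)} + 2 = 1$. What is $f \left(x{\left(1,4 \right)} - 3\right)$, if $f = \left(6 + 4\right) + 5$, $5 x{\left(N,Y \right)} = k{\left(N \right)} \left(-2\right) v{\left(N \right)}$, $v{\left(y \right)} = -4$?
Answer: $-53$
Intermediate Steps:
$c{\left(V,O \right)} = - \frac{1}{3}$ ($c{\left(V,O \right)} = - \frac{2}{3} + \frac{1}{3} \cdot 1 = - \frac{2}{3} + \frac{1}{3} = - \frac{1}{3}$)
$k{\left(t \right)} = - \frac{1}{3}$
$x{\left(N,Y \right)} = - \frac{8}{15}$ ($x{\left(N,Y \right)} = \frac{\left(- \frac{1}{3}\right) \left(-2\right) \left(-4\right)}{5} = \frac{\frac{2}{3} \left(-4\right)}{5} = \frac{1}{5} \left(- \frac{8}{3}\right) = - \frac{8}{15}$)
$f = 15$ ($f = 10 + 5 = 15$)
$f \left(x{\left(1,4 \right)} - 3\right) = 15 \left(- \frac{8}{15} - 3\right) = 15 \left(- \frac{53}{15}\right) = -53$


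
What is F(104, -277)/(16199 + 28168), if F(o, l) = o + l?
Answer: -173/44367 ≈ -0.0038993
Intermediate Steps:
F(o, l) = l + o
F(104, -277)/(16199 + 28168) = (-277 + 104)/(16199 + 28168) = -173/44367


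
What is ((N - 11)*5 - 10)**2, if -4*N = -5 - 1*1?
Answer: 13225/4 ≈ 3306.3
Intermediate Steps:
N = 3/2 (N = -(-5 - 1*1)/4 = -(-5 - 1)/4 = -1/4*(-6) = 3/2 ≈ 1.5000)
((N - 11)*5 - 10)**2 = ((3/2 - 11)*5 - 10)**2 = (-19/2*5 - 10)**2 = (-95/2 - 10)**2 = (-115/2)**2 = 13225/4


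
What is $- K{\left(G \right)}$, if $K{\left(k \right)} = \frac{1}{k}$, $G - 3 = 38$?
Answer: $- \frac{1}{41} \approx -0.02439$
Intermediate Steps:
$G = 41$ ($G = 3 + 38 = 41$)
$- K{\left(G \right)} = - \frac{1}{41}$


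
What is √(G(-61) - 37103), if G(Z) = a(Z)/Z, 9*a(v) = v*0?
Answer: I*√37103 ≈ 192.62*I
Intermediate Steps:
a(v) = 0 (a(v) = (v*0)/9 = (⅑)*0 = 0)
G(Z) = 0 (G(Z) = 0/Z = 0)
√(G(-61) - 37103) = √(0 - 37103) = √(-37103) = I*√37103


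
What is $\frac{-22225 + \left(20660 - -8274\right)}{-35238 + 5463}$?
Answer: $- \frac{6709}{29775} \approx -0.22532$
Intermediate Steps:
$\frac{-22225 + \left(20660 - -8274\right)}{-35238 + 5463} = \frac{-22225 + \left(20660 + 8274\right)}{-29775} = \left(-22225 + 28934\right) \left(- \frac{1}{29775}\right) = 6709 \left(- \frac{1}{29775}\right) = - \frac{6709}{29775}$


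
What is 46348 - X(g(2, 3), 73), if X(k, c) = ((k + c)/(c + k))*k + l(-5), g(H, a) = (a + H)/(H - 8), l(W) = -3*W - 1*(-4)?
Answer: 277979/6 ≈ 46330.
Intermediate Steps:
l(W) = 4 - 3*W (l(W) = -3*W + 4 = 4 - 3*W)
g(H, a) = (H + a)/(-8 + H)
X(k, c) = 19 + k (X(k, c) = ((k + c)/(c + k))*k + (4 - 3*(-5)) = ((c + k)/(c + k))*k + (4 + 15) = 1*k + 19 = k + 19 = 19 + k)
46348 - X(g(2, 3), 73) = 46348 - (19 + (2 + 3)/(-8 + 2)) = 46348 - (19 + 5/(-6)) = 46348 - (19 - ⅙*5) = 46348 - (19 - ⅚) = 46348 - 1*109/6 = 46348 - 109/6 = 277979/6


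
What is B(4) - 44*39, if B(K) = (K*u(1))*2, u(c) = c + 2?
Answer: -1692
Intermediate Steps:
u(c) = 2 + c
B(K) = 6*K (B(K) = (K*(2 + 1))*2 = (K*3)*2 = (3*K)*2 = 6*K)
B(4) - 44*39 = 6*4 - 44*39 = 24 - 1716 = -1692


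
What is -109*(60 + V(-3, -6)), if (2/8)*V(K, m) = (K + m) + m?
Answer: 0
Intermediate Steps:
V(K, m) = 4*K + 8*m (V(K, m) = 4*((K + m) + m) = 4*(K + 2*m) = 4*K + 8*m)
-109*(60 + V(-3, -6)) = -109*(60 + (4*(-3) + 8*(-6))) = -109*(60 + (-12 - 48)) = -109*(60 - 60) = -109*0 = 0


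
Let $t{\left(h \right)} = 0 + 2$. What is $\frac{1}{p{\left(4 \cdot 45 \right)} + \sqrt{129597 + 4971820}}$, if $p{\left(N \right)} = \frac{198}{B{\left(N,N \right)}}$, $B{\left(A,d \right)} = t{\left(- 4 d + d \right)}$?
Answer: $- \frac{99}{5091616} + \frac{\sqrt{5101417}}{5091616} \approx 0.00042415$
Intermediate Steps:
$t{\left(h \right)} = 2$
$B{\left(A,d \right)} = 2$
$p{\left(N \right)} = 99$ ($p{\left(N \right)} = \frac{198}{2} = 198 \cdot \frac{1}{2} = 99$)
$\frac{1}{p{\left(4 \cdot 45 \right)} + \sqrt{129597 + 4971820}} = \frac{1}{99 + \sqrt{129597 + 4971820}} = \frac{1}{99 + \sqrt{5101417}}$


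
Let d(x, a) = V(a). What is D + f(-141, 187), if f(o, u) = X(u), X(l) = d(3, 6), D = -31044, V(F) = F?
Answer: -31038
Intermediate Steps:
d(x, a) = a
X(l) = 6
f(o, u) = 6
D + f(-141, 187) = -31044 + 6 = -31038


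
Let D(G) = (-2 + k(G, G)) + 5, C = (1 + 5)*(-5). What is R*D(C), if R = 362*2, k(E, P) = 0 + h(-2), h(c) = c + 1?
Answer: 1448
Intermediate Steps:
h(c) = 1 + c
k(E, P) = -1 (k(E, P) = 0 + (1 - 2) = 0 - 1 = -1)
R = 724
C = -30 (C = 6*(-5) = -30)
D(G) = 2 (D(G) = (-2 - 1) + 5 = -3 + 5 = 2)
R*D(C) = 724*2 = 1448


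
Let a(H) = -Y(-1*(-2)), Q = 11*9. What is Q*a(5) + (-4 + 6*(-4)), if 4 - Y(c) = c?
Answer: -226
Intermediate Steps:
Q = 99
Y(c) = 4 - c
a(H) = -2 (a(H) = -(4 - (-1)*(-2)) = -(4 - 1*2) = -(4 - 2) = -1*2 = -2)
Q*a(5) + (-4 + 6*(-4)) = 99*(-2) + (-4 + 6*(-4)) = -198 + (-4 - 24) = -198 - 28 = -226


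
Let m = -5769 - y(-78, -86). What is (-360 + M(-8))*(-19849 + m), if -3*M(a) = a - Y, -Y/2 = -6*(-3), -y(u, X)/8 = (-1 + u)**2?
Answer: -26935480/3 ≈ -8.9785e+6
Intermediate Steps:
y(u, X) = -8*(-1 + u)**2
Y = -36 (Y = -(-12)*(-3) = -2*18 = -36)
m = 44159 (m = -5769 - (-8)*(-1 - 78)**2 = -5769 - (-8)*(-79)**2 = -5769 - (-8)*6241 = -5769 - 1*(-49928) = -5769 + 49928 = 44159)
M(a) = -12 - a/3 (M(a) = -(a - 1*(-36))/3 = -(a + 36)/3 = -(36 + a)/3 = -12 - a/3)
(-360 + M(-8))*(-19849 + m) = (-360 + (-12 - 1/3*(-8)))*(-19849 + 44159) = (-360 + (-12 + 8/3))*24310 = (-360 - 28/3)*24310 = -1108/3*24310 = -26935480/3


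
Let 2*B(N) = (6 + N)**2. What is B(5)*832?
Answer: 50336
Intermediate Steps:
B(N) = (6 + N)**2/2
B(5)*832 = ((6 + 5)**2/2)*832 = ((1/2)*11**2)*832 = ((1/2)*121)*832 = (121/2)*832 = 50336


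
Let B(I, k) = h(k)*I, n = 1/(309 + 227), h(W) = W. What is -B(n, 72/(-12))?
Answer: 3/268 ≈ 0.011194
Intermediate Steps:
n = 1/536 ≈ 0.0018657
B(I, k) = I*k (B(I, k) = k*I = I*k)
-B(n, 72/(-12)) = -72/(-12)/536 = -72*(-1/12)/536 = -(-6)/536 = -1*(-3/268) = 3/268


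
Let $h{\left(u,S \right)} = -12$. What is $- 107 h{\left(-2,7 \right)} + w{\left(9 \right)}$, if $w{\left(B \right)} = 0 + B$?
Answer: $1293$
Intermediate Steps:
$w{\left(B \right)} = B$
$- 107 h{\left(-2,7 \right)} + w{\left(9 \right)} = \left(-107\right) \left(-12\right) + 9 = 1284 + 9 = 1293$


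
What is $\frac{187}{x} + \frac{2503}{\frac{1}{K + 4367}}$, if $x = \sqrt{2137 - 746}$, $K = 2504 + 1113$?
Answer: $19983952 + \frac{187 \sqrt{1391}}{1391} \approx 1.9984 \cdot 10^{7}$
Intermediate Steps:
$K = 3617$
$x = \sqrt{1391} \approx 37.296$
$\frac{187}{x} + \frac{2503}{\frac{1}{K + 4367}} = \frac{187}{\sqrt{1391}} + \frac{2503}{\frac{1}{3617 + 4367}} = 187 \frac{\sqrt{1391}}{1391} + \frac{2503}{\frac{1}{7984}} = \frac{187 \sqrt{1391}}{1391} + 2503 \frac{1}{\frac{1}{7984}} = \frac{187 \sqrt{1391}}{1391} + 2503 \cdot 7984 = \frac{187 \sqrt{1391}}{1391} + 19983952 = 19983952 + \frac{187 \sqrt{1391}}{1391}$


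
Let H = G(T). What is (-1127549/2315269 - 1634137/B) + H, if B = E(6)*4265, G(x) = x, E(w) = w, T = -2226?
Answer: -135697775955223/59247733710 ≈ -2290.3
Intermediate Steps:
H = -2226
B = 25590 (B = 6*4265 = 25590)
(-1127549/2315269 - 1634137/B) + H = (-1127549/2315269 - 1634137/25590) - 2226 = -3812320716763/59247733710 - 2226 = -135697775955223/59247733710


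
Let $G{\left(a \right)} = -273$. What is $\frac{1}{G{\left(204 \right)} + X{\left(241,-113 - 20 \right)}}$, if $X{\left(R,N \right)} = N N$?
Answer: $\frac{1}{17416} \approx 5.7418 \cdot 10^{-5}$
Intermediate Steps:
$X{\left(R,N \right)} = N^{2}$
$\frac{1}{G{\left(204 \right)} + X{\left(241,-113 - 20 \right)}} = \frac{1}{-273 + \left(-113 - 20\right)^{2}} = \frac{1}{-273 + \left(-133\right)^{2}} = \frac{1}{-273 + 17689} = \frac{1}{17416}$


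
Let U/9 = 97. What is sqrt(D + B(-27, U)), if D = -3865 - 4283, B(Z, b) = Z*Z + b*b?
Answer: sqrt(754710) ≈ 868.74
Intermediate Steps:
U = 873 (U = 9*97 = 873)
B(Z, b) = Z**2 + b**2
D = -8148
sqrt(D + B(-27, U)) = sqrt(-8148 + ((-27)**2 + 873**2)) = sqrt(-8148 + (729 + 762129)) = sqrt(-8148 + 762858) = sqrt(754710)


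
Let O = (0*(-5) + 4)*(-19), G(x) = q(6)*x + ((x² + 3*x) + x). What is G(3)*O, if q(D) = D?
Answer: -2964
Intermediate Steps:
G(x) = x² + 10*x (G(x) = 6*x + ((x² + 3*x) + x) = 6*x + (x² + 4*x) = x² + 10*x)
O = -76 (O = (0 + 4)*(-19) = 4*(-19) = -76)
G(3)*O = (3*(10 + 3))*(-76) = (3*13)*(-76) = 39*(-76) = -2964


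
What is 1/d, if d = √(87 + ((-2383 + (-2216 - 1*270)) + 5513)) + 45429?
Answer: 45429/2063793310 - √731/2063793310 ≈ 2.1999e-5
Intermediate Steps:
d = 45429 + √731 (d = √(87 + ((-2383 + (-2216 - 270)) + 5513)) + 45429 = √(87 + ((-2383 - 2486) + 5513)) + 45429 = √(87 + (-4869 + 5513)) + 45429 = √(87 + 644) + 45429 = √731 + 45429 = 45429 + √731 ≈ 45456.)
1/d = 1/(45429 + √731)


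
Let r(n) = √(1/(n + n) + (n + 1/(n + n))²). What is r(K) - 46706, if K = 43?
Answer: -46706 + √13682687/86 ≈ -46663.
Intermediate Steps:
r(n) = √((n + 1/(2*n))² + 1/(2*n)) (r(n) = √(1/(2*n) + (n + 1/(2*n))²) = √((n + 1/(2*n))² + 1/(2*n)))
r(K) - 46706 = √(((1 + 2*43²)² + 2*43)/43²)/2 - 46706 = √(((1 + 2*1849)² + 86)/1849)/2 - 46706 = √(((1 + 3698)² + 86)/1849)/2 - 46706 = √((3699² + 86)/1849)/2 - 46706 = √((13682601 + 86)/1849)/2 - 46706 = √((1/1849)*13682687)/2 - 46706 = √(13682687/1849)/2 - 46706 = (√13682687/43)/2 - 46706 = √13682687/86 - 46706 = -46706 + √13682687/86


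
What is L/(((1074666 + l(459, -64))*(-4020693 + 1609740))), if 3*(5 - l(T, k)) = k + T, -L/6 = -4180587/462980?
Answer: -12541761/599712769848823820 ≈ -2.0913e-11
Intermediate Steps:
L = 12541761/231490 (L = -(-25083522)/462980 = -6*(-4180587/462980) = 12541761/231490 ≈ 54.178)
l(T, k) = 5 - T/3 - k/3 (l(T, k) = 5 - (k + T)/3 = 5 - (T + k)/3 = 5 + (-T/3 - k/3) = 5 - T/3 - k/3)
L/(((1074666 + l(459, -64))*(-4020693 + 1609740))) = 12541761/(231490*(((1074666 + (5 - 1/3*459 - 1/3*(-64)))*(-4020693 + 1609740)))) = 12541761/(231490*(((1074666 + (5 - 153 + 64/3))*(-2410953)))) = 12541761/(231490*(((1074666 - 380/3)*(-2410953)))) = 12541761/(231490*(((3223618/3)*(-2410953)))) = (12541761/231490)/(-2590663829318) = (12541761/231490)*(-1/2590663829318) = -12541761/599712769848823820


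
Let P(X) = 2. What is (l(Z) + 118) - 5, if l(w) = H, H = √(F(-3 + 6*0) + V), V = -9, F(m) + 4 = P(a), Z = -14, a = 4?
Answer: 113 + I*√11 ≈ 113.0 + 3.3166*I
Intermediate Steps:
F(m) = -2 (F(m) = -4 + 2 = -2)
H = I*√11 (H = √(-2 - 9) = √(-11) = I*√11 ≈ 3.3166*I)
l(w) = I*√11
(l(Z) + 118) - 5 = (I*√11 + 118) - 5 = (118 + I*√11) - 5 = 113 + I*√11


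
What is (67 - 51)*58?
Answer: 928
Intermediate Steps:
(67 - 51)*58 = 16*58 = 928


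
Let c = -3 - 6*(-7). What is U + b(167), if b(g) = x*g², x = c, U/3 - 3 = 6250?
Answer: 1106430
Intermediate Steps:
U = 18759 (U = 9 + 3*6250 = 9 + 18750 = 18759)
c = 39 (c = -3 + 42 = 39)
x = 39
b(g) = 39*g²
U + b(167) = 18759 + 39*167² = 18759 + 39*27889 = 18759 + 1087671 = 1106430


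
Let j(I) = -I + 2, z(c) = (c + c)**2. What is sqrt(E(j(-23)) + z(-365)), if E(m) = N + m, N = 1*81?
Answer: sqrt(533006) ≈ 730.07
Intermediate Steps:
N = 81
z(c) = 4*c**2 (z(c) = (2*c)**2 = 4*c**2)
j(I) = 2 - I
E(m) = 81 + m
sqrt(E(j(-23)) + z(-365)) = sqrt((81 + (2 - 1*(-23))) + 4*(-365)**2) = sqrt((81 + (2 + 23)) + 4*133225) = sqrt((81 + 25) + 532900) = sqrt(106 + 532900) = sqrt(533006)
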